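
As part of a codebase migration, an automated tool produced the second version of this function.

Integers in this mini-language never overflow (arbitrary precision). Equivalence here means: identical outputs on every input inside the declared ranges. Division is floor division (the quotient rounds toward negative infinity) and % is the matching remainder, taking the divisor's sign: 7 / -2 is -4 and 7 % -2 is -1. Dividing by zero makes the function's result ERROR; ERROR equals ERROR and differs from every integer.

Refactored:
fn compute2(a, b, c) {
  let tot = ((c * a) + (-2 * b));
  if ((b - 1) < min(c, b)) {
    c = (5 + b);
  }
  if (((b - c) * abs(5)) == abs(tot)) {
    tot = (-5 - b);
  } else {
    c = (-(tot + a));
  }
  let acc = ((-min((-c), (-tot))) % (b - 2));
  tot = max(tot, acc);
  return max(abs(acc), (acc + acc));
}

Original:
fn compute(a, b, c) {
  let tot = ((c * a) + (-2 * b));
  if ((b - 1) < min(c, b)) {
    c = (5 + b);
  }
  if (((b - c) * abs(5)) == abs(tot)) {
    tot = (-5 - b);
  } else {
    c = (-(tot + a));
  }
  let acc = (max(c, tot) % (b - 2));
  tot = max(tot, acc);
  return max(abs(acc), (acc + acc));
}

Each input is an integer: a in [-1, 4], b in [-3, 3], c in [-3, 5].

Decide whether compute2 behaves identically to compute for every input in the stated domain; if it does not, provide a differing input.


The two are interchangeable: min/max/abs usage differs, and every declared input agrees.
Tracing a=2, b=-3, c=3: compute: tot = 12; ((b - 1) < min(c, b)) -> true; c = 2; (((b - c) * abs(5)) == abs(tot)) -> false; c = -14; acc = -3; tot = 12; return 3 | compute2: tot = 12; ((b - 1) < min(c, b)) -> true; c = 2; (((b - c) * abs(5)) == abs(tot)) -> false; c = -14; acc = -3; tot = 12; return 3 — matching result 3.
Sweeping the whole domain (378 inputs) finds no disagreement.
verdict: equivalent


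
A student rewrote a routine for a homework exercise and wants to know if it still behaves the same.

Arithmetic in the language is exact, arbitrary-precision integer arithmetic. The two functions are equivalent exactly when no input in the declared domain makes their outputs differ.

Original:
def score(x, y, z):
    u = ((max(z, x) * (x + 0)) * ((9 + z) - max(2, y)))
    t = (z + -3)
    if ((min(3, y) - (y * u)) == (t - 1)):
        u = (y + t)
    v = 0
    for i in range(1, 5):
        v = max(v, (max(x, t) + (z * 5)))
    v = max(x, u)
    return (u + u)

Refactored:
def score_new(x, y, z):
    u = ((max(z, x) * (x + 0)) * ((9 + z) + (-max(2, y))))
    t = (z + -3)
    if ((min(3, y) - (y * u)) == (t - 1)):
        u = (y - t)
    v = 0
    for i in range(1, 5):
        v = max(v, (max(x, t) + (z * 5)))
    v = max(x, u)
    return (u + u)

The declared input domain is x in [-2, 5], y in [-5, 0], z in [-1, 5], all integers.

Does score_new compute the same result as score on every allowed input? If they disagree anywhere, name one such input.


The rewrite breaks on x=-2, y=-4, z=0, where the results are -14 and -2.
score: u = 0; t = -3; ((min(3, y) - (y * u)) == (t - 1)) -> true; u = -7; v = 0; [i=1]; v = 0; [i=2]; v = 0; [i=3]; v = 0; [i=4]; v = 0; v = -2; return -14
score_new: u = 0; t = -3; ((min(3, y) - (y * u)) == (t - 1)) -> true; u = -1; v = 0; [i=1]; v = 0; [i=2]; v = 0; [i=3]; v = 0; [i=4]; v = 0; v = -1; return -2
verdict: not equivalent; witness: x=-2, y=-4, z=0


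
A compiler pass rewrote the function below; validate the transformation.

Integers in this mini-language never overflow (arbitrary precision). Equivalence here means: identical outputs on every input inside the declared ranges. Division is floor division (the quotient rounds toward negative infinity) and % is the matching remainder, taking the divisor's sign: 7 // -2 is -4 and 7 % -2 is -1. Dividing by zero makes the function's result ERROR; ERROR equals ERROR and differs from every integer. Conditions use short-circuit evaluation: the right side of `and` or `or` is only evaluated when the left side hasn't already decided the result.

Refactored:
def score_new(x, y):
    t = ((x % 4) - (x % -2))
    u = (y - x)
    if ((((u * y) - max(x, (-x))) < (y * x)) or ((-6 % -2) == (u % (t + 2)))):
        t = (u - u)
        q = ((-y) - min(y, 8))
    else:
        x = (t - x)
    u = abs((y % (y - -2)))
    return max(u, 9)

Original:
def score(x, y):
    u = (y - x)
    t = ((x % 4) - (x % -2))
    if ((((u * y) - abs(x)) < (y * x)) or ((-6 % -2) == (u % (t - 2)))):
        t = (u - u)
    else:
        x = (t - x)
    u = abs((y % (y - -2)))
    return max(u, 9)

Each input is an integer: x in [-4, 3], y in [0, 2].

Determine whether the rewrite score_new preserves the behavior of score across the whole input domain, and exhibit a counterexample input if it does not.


Try x=-3, y=1.
score: u := 4 | t := 2 | divide-by-zero, output ERROR
score_new: t := 2 | u := 4 | ((((u * y) - max(x, (-x))) < (y * x)) or ((-6 % -2) == (u % (t + 2)))): true | t := 0 | q := -2 | u := 1 | result 9
ERROR and 9 differ, so these are not the same function on this domain.
verdict: not equivalent; witness: x=-3, y=1


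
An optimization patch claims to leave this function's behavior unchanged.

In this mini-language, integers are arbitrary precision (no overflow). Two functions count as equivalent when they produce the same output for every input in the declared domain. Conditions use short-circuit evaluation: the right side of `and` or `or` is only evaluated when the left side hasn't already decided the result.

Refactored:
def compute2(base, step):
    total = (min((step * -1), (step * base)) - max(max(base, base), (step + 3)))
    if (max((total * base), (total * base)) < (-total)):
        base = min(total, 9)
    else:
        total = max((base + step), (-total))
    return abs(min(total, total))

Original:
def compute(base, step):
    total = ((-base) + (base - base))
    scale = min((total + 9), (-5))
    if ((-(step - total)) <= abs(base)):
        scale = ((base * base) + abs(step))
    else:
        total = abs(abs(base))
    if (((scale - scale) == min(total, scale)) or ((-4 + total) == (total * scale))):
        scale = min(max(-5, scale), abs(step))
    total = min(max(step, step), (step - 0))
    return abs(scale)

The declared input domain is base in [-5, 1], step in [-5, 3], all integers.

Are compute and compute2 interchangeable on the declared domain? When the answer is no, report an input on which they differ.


Consider the input base=-5, step=-5.
compute: total=5, then scale=-5, then ((-(step - total)) <= abs(base)) is false, then total=5, then (((scale - scale) == min(total, scale)) or ((-4 + total) == (total * scale))) is false, then total=-5, then returns 5
compute2: total=7, then (max((total * base), (total * base)) < (-total)) is true, then base=7, then returns 7
5 and 7 differ, so these are not the same function on this domain.
verdict: not equivalent; witness: base=-5, step=-5


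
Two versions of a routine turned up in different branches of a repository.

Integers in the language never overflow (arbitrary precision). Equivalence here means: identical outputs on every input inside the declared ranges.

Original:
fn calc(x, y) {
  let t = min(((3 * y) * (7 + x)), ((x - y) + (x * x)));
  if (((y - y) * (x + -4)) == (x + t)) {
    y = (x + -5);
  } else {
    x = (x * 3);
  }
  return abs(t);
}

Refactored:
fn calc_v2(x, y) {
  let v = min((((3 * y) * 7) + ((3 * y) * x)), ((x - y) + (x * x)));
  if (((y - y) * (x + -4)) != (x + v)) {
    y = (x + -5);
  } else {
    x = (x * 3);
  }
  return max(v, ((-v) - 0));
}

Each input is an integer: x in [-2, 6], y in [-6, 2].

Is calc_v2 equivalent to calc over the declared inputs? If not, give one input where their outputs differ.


The suspicious-looking change has no observable effect anywhere in the declared ranges.
Spot check at x=0, y=-4 — calc: t becomes -84; next (((y - y) * (x + -4)) == (x + t)) evaluates to false; next x becomes 0; next final value 84. calc_v2: v becomes -84; next (((y - y) * (x + -4)) != (x + v)) evaluates to true; next y becomes -5; next final value 84. Both give 84.
An exhaustive pass over the 81 declared inputs shows identical outputs.
verdict: equivalent


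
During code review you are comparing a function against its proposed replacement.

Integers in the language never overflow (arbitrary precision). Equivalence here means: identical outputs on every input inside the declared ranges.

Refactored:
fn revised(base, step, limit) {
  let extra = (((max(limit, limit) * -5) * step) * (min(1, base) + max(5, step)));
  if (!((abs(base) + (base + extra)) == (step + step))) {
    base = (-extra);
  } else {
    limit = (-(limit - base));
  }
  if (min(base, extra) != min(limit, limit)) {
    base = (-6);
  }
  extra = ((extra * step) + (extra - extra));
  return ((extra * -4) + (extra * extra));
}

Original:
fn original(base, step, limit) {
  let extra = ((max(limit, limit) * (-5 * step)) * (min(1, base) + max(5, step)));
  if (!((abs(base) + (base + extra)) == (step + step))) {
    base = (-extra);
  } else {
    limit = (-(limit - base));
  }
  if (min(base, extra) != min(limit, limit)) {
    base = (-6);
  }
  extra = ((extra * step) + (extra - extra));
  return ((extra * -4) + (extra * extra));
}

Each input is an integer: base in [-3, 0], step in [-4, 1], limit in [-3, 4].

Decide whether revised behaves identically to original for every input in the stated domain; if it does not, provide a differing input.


The two are interchangeable: same computation, different form, and every declared input agrees.
Tracing base=-1, step=-1, limit=-1: original: extra := -20 | (!((abs(base) + (base + extra)) == (step + step))): true | base := 20 | (min(base, extra) != min(limit, limit)): true | base := -6 | extra := 20 | result 320 | revised: extra := -20 | (!((abs(base) + (base + extra)) == (step + step))): true | base := 20 | (min(base, extra) != min(limit, limit)): true | base := -6 | extra := 20 | result 320 — matching result 320.
Every one of the 192 inputs gives matching results.
verdict: equivalent


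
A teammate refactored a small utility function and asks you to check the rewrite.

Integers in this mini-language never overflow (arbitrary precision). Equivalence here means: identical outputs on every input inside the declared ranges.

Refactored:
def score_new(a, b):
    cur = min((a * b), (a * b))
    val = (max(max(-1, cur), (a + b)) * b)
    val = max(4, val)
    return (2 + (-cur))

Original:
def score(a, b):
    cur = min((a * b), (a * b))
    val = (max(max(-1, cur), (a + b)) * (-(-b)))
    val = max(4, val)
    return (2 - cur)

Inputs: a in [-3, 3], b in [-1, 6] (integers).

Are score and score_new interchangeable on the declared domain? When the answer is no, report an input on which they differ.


Side by side, the visible changes include: arithmetic usage differs.
Spot check at a=-1, b=2 — score: cur = -2; val = 2; val = 4; return 4. score_new: cur = -2; val = 2; val = 4; return 4. Both give 4.
An exhaustive pass over the 56 declared inputs shows identical outputs.
verdict: equivalent


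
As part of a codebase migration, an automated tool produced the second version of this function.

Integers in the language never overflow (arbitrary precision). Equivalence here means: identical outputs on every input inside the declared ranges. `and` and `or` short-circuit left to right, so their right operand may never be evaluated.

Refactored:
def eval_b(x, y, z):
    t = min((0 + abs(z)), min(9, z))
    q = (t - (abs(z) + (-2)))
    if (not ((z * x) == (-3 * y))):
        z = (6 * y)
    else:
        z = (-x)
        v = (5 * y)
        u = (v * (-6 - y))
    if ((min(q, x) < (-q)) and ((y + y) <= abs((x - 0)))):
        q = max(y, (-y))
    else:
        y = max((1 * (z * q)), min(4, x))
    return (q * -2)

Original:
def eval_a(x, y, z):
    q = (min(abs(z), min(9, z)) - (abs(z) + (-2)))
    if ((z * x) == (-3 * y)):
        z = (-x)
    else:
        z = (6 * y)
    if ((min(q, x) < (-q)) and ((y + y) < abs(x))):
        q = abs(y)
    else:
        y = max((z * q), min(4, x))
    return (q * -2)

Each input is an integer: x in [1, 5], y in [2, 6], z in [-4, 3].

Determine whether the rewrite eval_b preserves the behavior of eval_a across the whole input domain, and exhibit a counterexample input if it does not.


Run the pair on x=4, y=2, z=-4.
eval_a: q becomes -6; next ((z * x) == (-3 * y)) evaluates to false; next z becomes 12; next ((min(q, x) < (-q)) and ((y + y) < abs(x))) evaluates to false; next y becomes 4; next final value 12
eval_b: t becomes -4; next q becomes -6; next (not ((z * x) == (-3 * y))) evaluates to true; next z becomes 12; next ((min(q, x) < (-q)) and ((y + y) <= abs((x - 0)))) evaluates to true; next q becomes 2; next final value -4
12 != -4, so the rewrite changes behavior.
verdict: not equivalent; witness: x=4, y=2, z=-4


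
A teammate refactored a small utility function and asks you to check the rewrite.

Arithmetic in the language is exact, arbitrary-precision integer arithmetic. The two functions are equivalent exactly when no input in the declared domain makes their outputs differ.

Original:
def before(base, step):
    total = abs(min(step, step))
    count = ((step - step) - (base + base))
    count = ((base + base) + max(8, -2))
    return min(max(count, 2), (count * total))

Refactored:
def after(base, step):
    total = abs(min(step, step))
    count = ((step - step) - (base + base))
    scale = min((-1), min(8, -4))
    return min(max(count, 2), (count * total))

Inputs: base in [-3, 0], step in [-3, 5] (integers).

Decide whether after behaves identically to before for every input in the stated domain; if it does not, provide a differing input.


Not equivalent: base=-3, step=-3 separates them (2 vs 6).
before: total=3, then count=6, then count=2, then returns 2
after: total=3, then count=6, then scale=-4, then returns 6
verdict: not equivalent; witness: base=-3, step=-3


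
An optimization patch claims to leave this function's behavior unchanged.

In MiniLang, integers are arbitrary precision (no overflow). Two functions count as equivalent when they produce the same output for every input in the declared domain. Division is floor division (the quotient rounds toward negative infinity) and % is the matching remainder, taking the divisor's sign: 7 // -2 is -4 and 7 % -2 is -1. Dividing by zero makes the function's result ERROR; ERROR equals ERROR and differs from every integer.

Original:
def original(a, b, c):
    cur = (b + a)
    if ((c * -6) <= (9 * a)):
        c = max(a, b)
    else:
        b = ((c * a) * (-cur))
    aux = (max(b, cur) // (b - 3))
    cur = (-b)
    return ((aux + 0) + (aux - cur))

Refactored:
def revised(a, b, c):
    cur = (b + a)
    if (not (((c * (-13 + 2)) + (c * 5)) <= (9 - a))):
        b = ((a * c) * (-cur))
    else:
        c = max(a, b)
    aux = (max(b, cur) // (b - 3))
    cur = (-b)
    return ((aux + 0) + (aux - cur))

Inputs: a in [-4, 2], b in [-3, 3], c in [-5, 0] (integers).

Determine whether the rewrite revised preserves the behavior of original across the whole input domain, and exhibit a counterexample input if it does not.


Take a=-4, b=-3, c=-2.
original: cur = -7; ((c * -6) <= (9 * a)) -> false; b = 56; aux = 1; cur = -56; return 58
revised: cur = -7; (not (((c * (-13 + 2)) + (c * 5)) <= (9 - a))) -> false; c = -3; aux = 0; cur = 3; return -3
58 against -3: the behavior changed.
verdict: not equivalent; witness: a=-4, b=-3, c=-2


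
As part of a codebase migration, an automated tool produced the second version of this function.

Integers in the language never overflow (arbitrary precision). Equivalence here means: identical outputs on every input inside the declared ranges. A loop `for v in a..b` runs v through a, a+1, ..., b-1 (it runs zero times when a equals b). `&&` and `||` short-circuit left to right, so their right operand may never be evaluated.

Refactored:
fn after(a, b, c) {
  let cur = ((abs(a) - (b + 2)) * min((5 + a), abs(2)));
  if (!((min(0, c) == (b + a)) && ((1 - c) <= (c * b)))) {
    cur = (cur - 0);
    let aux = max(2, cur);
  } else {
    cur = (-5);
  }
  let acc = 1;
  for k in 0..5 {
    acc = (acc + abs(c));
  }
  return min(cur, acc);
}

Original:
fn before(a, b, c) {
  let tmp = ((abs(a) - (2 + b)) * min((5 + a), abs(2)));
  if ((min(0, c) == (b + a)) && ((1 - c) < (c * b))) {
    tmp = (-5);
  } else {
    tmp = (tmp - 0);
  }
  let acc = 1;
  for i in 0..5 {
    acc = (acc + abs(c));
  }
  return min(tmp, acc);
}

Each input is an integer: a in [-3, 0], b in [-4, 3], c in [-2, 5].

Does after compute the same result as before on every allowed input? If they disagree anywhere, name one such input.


Evaluate both at a=0, b=0, c=1.
before: tmp=-4, then ((min(0, c) == (b + a)) && ((1 - c) < (c * b))) is false, then tmp=-4, then acc=1, then (i=0), then acc=2, then (i=1), then acc=3, then (i=2), then acc=4, then (i=3), then acc=5, then (i=4), then acc=6, then returns -4
after: cur=-4, then (!((min(0, c) == (b + a)) && ((1 - c) <= (c * b)))) is false, then cur=-5, then acc=1, then (k=0), then acc=2, then (k=1), then acc=3, then (k=2), then acc=4, then (k=3), then acc=5, then (k=4), then acc=6, then returns -5
-4 vs -5 — the two versions disagree here.
verdict: not equivalent; witness: a=0, b=0, c=1


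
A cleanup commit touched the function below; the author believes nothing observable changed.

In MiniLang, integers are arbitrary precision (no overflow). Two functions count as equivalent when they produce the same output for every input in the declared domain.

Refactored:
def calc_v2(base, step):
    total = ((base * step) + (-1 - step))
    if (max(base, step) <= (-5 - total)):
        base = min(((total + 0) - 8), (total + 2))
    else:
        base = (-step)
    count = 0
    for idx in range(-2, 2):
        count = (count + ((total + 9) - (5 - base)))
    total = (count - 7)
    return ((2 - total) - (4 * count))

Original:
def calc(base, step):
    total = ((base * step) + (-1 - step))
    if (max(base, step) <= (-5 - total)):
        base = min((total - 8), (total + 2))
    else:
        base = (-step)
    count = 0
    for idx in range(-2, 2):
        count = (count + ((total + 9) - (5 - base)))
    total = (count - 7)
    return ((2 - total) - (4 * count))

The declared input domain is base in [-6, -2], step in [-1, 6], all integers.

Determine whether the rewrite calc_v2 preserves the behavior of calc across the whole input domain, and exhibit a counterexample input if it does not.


Changes here: arithmetic usage differs, plus constant usage differs; the full 40-point sweep finds no disagreement.
verdict: equivalent


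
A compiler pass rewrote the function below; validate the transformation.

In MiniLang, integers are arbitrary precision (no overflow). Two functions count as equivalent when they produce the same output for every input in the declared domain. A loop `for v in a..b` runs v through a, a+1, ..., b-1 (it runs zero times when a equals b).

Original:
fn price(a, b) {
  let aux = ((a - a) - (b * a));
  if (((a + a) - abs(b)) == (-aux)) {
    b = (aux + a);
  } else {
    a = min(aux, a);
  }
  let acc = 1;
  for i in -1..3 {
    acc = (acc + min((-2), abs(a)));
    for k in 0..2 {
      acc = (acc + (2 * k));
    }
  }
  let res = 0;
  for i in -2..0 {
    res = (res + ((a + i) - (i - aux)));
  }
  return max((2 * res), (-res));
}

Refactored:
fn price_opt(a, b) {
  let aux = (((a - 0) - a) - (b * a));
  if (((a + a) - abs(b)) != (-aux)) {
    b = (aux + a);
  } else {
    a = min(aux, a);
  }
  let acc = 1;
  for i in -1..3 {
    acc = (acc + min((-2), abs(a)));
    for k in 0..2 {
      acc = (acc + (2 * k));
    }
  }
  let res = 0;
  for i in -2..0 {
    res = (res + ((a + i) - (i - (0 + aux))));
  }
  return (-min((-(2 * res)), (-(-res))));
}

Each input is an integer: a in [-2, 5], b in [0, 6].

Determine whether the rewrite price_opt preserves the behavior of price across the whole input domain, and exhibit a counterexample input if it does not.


These are not equivalent — on a=1, b=0 the outputs split (0 vs 4).
price: aux = 0; (((a + a) - abs(b)) == (-aux)) -> false; a = 0; acc = 1; [i=-1]; acc = -1; [k=0]; acc = -1; [k=1]; acc = 1; [i=0]; acc = -1; [k=0]; acc = -1; [k=1]; acc = 1; [i=1]; acc = -1; [k=0]; acc = -1; [k=1]; acc = 1; [i=2]; acc = -1; [k=0]; acc = -1; [k=1]; acc = 1; res = 0; [i=-2]; res = 0; [i=-1]; res = 0; return 0
price_opt: aux = 0; (((a + a) - abs(b)) != (-aux)) -> true; b = 1; acc = 1; [i=-1]; acc = -1; [k=0]; acc = -1; [k=1]; acc = 1; [i=0]; acc = -1; [k=0]; acc = -1; [k=1]; acc = 1; [i=1]; acc = -1; [k=0]; acc = -1; [k=1]; acc = 1; [i=2]; acc = -1; [k=0]; acc = -1; [k=1]; acc = 1; res = 0; [i=-2]; res = 1; [i=-1]; res = 2; return 4
verdict: not equivalent; witness: a=1, b=0


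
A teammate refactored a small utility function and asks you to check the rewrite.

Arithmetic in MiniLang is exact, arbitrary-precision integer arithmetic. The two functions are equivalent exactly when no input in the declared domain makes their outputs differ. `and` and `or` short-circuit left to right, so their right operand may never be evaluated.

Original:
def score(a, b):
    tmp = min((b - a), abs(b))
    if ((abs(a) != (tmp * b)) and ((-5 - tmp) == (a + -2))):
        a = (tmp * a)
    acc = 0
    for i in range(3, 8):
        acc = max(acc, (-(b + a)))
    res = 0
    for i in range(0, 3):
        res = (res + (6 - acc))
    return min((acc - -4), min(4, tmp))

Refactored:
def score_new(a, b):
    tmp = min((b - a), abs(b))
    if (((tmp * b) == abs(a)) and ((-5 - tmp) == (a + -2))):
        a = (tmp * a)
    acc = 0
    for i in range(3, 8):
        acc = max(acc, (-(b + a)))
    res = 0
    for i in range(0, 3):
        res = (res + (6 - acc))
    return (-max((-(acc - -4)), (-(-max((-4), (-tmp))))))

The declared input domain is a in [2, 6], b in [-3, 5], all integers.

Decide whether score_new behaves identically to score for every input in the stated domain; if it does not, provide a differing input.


Equivalent. One difference looks behavioral, but it never changes the outcome for any declared input.
Across all 45 domain points the two functions coincide.
Tracing a=3, b=5: score: tmp = 2; ((abs(a) != (tmp * b)) and ((-5 - tmp) == (a + -2))) -> false; acc = 0; [i=3]; acc = 0; [i=4]; acc = 0; [i=5]; acc = 0; [i=6]; acc = 0; [i=7]; acc = 0; res = 0; [i=0]; res = 6; [i=1]; res = 12; [i=2]; res = 18; return 2 | score_new: tmp = 2; (((tmp * b) == abs(a)) and ((-5 - tmp) == (a + -2))) -> false; acc = 0; [i=3]; acc = 0; [i=4]; acc = 0; [i=5]; acc = 0; [i=6]; acc = 0; [i=7]; acc = 0; res = 0; [i=0]; res = 6; [i=1]; res = 12; [i=2]; res = 18; return 2 — matching result 2.
verdict: equivalent


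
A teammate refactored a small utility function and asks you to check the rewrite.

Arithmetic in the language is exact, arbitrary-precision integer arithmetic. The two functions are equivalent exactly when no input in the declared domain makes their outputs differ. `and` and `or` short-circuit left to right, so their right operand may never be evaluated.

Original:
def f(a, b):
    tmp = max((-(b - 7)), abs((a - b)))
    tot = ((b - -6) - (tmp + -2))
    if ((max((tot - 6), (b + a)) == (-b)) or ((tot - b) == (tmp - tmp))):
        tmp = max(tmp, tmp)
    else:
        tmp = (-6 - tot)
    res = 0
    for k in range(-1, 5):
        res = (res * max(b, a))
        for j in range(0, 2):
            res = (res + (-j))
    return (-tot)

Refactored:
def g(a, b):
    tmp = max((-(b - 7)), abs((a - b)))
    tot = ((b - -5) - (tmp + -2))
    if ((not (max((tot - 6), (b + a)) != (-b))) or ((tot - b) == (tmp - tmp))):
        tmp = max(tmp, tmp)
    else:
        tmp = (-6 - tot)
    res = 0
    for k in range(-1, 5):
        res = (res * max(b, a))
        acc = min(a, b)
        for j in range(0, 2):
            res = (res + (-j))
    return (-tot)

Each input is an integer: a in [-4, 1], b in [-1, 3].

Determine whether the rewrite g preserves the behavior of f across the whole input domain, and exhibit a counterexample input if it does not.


On input a=-4, b=-1, f returns 1 while g returns 2.
verdict: not equivalent; witness: a=-4, b=-1


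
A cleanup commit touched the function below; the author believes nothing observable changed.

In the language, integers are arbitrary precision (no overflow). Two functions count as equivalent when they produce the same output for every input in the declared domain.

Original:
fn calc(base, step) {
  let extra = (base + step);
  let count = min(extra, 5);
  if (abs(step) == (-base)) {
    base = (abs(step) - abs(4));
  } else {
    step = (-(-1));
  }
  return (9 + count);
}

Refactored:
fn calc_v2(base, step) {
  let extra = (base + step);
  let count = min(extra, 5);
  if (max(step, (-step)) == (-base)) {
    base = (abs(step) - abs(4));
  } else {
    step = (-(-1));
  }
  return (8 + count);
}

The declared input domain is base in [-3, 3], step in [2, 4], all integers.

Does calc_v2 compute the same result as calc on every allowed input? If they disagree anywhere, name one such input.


Try base=-3, step=2.
calc: extra = -1; count = -1; (abs(step) == (-base)) -> false; step = 1; return 8
calc_v2: extra = -1; count = -1; (max(step, (-step)) == (-base)) -> false; step = 1; return 7
8 != 7, so the rewrite changes behavior.
verdict: not equivalent; witness: base=-3, step=2


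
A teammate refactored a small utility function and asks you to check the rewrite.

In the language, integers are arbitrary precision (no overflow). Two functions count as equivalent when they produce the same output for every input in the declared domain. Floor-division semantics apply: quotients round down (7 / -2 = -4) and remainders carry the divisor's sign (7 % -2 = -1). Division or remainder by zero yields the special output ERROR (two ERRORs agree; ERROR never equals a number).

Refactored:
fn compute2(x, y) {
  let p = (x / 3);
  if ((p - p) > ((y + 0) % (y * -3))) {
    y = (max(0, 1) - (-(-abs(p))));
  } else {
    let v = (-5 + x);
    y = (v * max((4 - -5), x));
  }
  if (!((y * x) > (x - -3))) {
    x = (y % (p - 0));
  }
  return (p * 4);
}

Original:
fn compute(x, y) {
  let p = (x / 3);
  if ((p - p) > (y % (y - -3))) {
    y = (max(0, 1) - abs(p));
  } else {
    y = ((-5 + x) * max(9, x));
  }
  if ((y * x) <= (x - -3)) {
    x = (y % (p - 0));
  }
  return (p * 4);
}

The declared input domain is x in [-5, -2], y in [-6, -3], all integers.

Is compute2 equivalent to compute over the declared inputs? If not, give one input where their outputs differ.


Not equivalent: x=-5, y=-3 separates them (ERROR vs -8).
compute: p := -2 | divide-by-zero, output ERROR
compute2: p := -2 | ((p - p) > ((y + 0) % (y * -3))): false | v := -10 | y := -90 | (!((y * x) > (x - -3))): false | result -8
verdict: not equivalent; witness: x=-5, y=-3


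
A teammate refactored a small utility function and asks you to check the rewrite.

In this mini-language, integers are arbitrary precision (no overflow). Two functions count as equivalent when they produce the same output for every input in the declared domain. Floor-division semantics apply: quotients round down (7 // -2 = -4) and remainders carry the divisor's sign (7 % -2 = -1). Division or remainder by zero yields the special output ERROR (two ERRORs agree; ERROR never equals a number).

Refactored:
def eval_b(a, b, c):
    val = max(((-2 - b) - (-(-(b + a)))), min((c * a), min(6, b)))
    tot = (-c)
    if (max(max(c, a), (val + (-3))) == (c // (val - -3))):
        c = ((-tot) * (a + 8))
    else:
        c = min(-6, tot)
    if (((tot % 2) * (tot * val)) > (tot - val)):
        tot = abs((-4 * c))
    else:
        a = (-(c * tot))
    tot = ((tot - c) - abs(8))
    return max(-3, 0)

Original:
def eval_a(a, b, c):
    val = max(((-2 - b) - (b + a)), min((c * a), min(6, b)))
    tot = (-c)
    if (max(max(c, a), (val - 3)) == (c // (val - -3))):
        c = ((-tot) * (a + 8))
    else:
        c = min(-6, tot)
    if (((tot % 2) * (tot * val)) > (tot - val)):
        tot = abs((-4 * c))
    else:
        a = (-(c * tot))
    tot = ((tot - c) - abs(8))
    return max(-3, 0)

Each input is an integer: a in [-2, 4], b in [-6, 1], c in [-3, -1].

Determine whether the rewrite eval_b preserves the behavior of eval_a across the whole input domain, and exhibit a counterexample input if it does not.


Reading the diff, among the changes: arithmetic usage differs.
Spot check at a=2, b=-5, c=-3 — eval_a: val becomes 6; next tot becomes 3; next (max(max(c, a), (val - 3)) == (c // (val - -3))) evaluates to false; next c becomes -6; next (((tot % 2) * (tot * val)) > (tot - val)) evaluates to true; next tot becomes 24; next tot becomes 22; next final value 0. eval_b: val becomes 6; next tot becomes 3; next (max(max(c, a), (val + (-3))) == (c // (val - -3))) evaluates to false; next c becomes -6; next (((tot % 2) * (tot * val)) > (tot - val)) evaluates to true; next tot becomes 24; next tot becomes 22; next final value 0. Both give 0.
Sweeping the whole domain (168 inputs) finds no disagreement.
verdict: equivalent


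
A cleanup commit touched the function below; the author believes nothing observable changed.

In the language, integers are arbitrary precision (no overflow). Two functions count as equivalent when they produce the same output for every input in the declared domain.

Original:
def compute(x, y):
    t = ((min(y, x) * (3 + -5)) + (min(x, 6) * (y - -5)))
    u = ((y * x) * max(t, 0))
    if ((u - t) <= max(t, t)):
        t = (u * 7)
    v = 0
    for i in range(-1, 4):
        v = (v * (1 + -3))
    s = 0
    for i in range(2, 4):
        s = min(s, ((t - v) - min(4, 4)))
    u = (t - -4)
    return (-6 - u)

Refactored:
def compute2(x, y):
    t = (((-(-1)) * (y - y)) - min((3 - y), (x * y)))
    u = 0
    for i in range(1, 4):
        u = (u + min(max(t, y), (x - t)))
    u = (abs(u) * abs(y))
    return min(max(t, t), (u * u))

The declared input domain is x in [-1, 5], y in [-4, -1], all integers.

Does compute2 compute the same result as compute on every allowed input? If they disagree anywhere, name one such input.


These are not equivalent — on x=-1, y=-4 the outputs split (-17 vs -4).
compute: t = 7; u = 28; ((u - t) <= max(t, t)) -> false; v = 0; [i=-1]; v = 0; [i=0]; v = 0; [i=1]; v = 0; [i=2]; v = 0; [i=3]; v = 0; s = 0; [i=2]; s = 0; [i=3]; s = 0; u = 11; return -17
compute2: t = -4; u = 0; [i=1]; u = -4; [i=2]; u = -8; [i=3]; u = -12; u = 48; return -4
verdict: not equivalent; witness: x=-1, y=-4


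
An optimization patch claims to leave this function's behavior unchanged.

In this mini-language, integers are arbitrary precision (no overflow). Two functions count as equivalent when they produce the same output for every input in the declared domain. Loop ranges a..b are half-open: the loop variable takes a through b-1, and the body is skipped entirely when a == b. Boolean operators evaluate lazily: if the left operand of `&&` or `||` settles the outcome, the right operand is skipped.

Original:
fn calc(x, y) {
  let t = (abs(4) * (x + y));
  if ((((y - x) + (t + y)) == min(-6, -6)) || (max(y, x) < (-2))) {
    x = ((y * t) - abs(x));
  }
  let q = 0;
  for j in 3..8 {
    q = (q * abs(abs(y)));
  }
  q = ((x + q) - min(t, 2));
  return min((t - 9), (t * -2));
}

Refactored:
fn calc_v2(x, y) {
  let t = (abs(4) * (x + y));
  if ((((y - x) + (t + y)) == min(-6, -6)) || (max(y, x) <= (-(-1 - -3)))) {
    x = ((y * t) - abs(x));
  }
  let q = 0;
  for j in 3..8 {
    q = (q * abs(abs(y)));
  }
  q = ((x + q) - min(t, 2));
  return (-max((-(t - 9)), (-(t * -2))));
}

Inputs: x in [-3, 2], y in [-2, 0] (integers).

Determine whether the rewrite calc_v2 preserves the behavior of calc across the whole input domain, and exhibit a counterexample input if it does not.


There is a behavioral-looking edit here, yet the outcome never shifts on this domain.
As a probe, take x=2, y=-2: calc runs t becomes 0; next ((((y - x) + (t + y)) == min(-6, -6)) || (max(y, x) < (-2))) evaluates to true; next x becomes -2; next q becomes 0; next at j=3:; next q becomes 0; next at j=4:; next q becomes 0; next at j=5:; next q becomes 0; next at j=6:; next q becomes 0; next at j=7:; next q becomes 0; next q becomes -2; next final value -9; calc_v2 runs t becomes 0; next ((((y - x) + (t + y)) == min(-6, -6)) || (max(y, x) <= (-(-1 - -3)))) evaluates to true; next x becomes -2; next q becomes 0; next at j=3:; next q becomes 0; next at j=4:; next q becomes 0; next at j=5:; next q becomes 0; next at j=6:; next q becomes 0; next at j=7:; next q becomes 0; next q becomes -2; next final value -9; both end at -9.
Sweeping the whole domain (18 inputs) finds no disagreement.
verdict: equivalent


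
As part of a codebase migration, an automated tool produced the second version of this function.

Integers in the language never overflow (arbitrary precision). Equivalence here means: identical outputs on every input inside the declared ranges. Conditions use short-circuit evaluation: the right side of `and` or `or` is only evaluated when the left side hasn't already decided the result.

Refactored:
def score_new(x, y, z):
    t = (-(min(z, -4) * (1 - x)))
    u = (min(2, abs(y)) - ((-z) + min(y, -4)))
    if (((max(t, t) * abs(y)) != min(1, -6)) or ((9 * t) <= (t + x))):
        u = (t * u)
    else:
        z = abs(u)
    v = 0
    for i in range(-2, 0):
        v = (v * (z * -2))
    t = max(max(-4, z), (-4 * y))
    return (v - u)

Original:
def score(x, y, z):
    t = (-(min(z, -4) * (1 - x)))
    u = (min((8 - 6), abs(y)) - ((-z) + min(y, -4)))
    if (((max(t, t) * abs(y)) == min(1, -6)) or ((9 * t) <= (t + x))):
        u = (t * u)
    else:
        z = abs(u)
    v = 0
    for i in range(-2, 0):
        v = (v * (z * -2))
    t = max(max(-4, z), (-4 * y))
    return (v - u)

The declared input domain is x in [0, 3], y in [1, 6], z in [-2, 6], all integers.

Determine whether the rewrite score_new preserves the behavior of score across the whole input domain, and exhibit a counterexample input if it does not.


Take x=0, y=1, z=-2.
score: t = 4; u = 3; (((max(t, t) * abs(y)) == min(1, -6)) or ((9 * t) <= (t + x))) -> false; z = 3; v = 0; [i=-2]; v = 0; [i=-1]; v = 0; t = 3; return -3
score_new: t = 4; u = 3; (((max(t, t) * abs(y)) != min(1, -6)) or ((9 * t) <= (t + x))) -> true; u = 12; v = 0; [i=-2]; v = 0; [i=-1]; v = 0; t = -2; return -12
-3 and -12 differ, so these are not the same function on this domain.
verdict: not equivalent; witness: x=0, y=1, z=-2


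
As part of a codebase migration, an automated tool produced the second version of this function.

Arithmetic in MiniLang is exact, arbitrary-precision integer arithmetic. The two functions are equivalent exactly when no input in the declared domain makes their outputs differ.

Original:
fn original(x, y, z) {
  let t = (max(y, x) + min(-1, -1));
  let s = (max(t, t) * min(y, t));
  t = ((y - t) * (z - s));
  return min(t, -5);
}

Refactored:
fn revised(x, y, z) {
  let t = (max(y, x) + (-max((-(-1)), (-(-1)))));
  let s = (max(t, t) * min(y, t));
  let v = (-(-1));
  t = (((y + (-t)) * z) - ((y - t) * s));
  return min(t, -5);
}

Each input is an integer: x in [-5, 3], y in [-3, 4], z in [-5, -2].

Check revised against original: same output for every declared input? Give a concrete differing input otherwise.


Comparing the listings, the differences include: local variable names differ; and statement counts differ; and min/max/abs usage differs; and arithmetic usage differs; and constant usage differs.
Spot check at x=2, y=-3, z=-2 — original: t=1, then s=-3, then t=-4, then returns -5. revised: t=1, then s=-3, then v=1, then t=-4, then returns -5. Both give -5.
Sweeping the whole domain (288 inputs) finds no disagreement.
verdict: equivalent


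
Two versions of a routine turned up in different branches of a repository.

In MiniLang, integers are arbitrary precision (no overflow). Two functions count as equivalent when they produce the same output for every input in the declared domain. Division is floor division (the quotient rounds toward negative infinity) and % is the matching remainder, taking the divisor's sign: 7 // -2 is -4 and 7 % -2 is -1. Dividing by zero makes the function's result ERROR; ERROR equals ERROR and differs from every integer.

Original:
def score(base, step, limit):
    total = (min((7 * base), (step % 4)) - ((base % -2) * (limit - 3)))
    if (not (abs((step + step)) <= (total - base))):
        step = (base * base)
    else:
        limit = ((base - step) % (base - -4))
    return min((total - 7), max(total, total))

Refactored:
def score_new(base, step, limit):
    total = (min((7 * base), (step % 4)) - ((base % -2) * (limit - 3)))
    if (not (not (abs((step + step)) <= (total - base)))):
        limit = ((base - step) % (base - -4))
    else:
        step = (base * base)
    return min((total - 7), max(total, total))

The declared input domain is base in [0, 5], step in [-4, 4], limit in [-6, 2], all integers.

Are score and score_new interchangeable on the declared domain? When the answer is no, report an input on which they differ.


Comparing the listings, the differences include: boolean connective usage differs.
Spot check at base=2, step=0, limit=-1 — score: total := 0 | (not (abs((step + step)) <= (total - base))): true | step := 4 | result -7. score_new: total := 0 | (not (not (abs((step + step)) <= (total - base)))): false | step := 4 | result -7. Both give -7.
Across all 486 domain points the two functions coincide.
verdict: equivalent


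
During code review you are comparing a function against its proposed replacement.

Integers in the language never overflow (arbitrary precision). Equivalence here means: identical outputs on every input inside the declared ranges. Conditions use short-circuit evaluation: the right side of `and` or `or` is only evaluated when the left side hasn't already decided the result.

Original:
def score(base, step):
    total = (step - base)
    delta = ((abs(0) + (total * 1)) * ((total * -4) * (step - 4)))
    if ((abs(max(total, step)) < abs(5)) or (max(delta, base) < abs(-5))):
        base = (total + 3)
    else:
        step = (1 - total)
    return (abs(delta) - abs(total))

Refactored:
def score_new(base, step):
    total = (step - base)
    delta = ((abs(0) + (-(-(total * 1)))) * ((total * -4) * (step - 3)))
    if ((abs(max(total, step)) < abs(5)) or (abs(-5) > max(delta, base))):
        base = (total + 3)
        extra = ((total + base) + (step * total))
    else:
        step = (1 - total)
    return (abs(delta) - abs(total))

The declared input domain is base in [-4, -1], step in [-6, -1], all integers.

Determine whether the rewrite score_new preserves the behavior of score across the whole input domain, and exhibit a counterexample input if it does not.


On input base=-4, step=-6, score returns 158 while score_new returns 142.
verdict: not equivalent; witness: base=-4, step=-6


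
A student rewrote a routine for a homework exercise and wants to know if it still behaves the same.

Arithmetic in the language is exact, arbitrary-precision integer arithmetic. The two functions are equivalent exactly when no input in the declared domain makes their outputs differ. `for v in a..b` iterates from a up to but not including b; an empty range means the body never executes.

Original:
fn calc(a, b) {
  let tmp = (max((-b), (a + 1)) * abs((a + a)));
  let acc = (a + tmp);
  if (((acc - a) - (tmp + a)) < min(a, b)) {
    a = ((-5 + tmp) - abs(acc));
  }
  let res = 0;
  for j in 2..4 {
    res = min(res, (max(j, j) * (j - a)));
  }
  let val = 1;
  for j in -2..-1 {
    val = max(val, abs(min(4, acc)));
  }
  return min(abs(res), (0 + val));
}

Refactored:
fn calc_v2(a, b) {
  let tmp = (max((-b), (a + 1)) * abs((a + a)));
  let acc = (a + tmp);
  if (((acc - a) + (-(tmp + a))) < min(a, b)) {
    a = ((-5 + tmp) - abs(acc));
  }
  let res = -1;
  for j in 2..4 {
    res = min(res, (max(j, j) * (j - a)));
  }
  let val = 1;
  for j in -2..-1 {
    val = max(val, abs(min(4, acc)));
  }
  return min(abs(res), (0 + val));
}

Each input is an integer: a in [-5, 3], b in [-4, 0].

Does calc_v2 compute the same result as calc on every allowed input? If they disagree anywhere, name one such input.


These are not equivalent — on a=-5, b=-4 the outputs split (0 vs 1).
calc: tmp = 40; acc = 35; (((acc - a) - (tmp + a)) < min(a, b)) -> false; res = 0; [j=2]; res = 0; [j=3]; res = 0; val = 1; [j=-2]; val = 4; return 0
calc_v2: tmp = 40; acc = 35; (((acc - a) + (-(tmp + a))) < min(a, b)) -> false; res = -1; [j=2]; res = -1; [j=3]; res = -1; val = 1; [j=-2]; val = 4; return 1
verdict: not equivalent; witness: a=-5, b=-4
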